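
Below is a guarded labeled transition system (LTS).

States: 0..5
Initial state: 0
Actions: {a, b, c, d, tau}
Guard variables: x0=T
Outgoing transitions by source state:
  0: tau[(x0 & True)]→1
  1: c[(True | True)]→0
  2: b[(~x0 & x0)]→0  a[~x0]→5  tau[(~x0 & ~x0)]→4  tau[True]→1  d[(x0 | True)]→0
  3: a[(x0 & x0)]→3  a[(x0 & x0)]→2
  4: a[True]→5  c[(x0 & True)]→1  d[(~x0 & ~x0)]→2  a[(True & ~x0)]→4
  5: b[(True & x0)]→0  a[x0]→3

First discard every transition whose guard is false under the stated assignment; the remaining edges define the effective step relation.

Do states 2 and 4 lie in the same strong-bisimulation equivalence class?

Answer: NOT BISIMILAR

Trace:
Compute ~ classes (split until stable):
  P[0] = {{0,1,2,3,4,5}}
  P[1] = {{0},{1},{2},{3},{4},{5}}
stable after 2 split(s): 6 block(s)
class of 2: {2}; class of 4: {4}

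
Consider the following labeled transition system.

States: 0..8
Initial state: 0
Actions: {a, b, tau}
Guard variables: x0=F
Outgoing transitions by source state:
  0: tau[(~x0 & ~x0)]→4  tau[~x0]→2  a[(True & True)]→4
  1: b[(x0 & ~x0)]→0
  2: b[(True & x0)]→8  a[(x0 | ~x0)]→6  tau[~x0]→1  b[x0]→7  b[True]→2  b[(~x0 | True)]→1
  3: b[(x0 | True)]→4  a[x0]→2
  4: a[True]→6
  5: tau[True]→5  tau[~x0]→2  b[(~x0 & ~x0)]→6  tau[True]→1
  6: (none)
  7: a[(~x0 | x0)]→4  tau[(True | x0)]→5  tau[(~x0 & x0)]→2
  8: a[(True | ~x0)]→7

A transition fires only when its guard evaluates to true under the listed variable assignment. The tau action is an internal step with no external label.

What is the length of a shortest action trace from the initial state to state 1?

Breadth-first toward 1:
  L0 = {0}
  L1 = {2,4}
  L2 = {1,6}
1 enters at depth 2; path tau·b

Answer: 2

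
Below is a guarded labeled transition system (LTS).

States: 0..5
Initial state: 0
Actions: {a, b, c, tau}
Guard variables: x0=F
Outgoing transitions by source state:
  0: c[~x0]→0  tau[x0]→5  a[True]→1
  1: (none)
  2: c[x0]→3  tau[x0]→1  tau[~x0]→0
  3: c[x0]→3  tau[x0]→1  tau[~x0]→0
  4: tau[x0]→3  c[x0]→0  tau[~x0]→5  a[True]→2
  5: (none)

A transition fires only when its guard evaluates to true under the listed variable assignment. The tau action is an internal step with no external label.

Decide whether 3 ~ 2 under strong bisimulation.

Bisimulation quotient by refinement:
  round 0: {{0,1,2,3,4,5}}
  round 1: {{0},{1,5},{2,3},{4}}
stable after 2 split(s): 4 block(s)
3∈{2,3}, 2∈{2,3}

Answer: BISIMILAR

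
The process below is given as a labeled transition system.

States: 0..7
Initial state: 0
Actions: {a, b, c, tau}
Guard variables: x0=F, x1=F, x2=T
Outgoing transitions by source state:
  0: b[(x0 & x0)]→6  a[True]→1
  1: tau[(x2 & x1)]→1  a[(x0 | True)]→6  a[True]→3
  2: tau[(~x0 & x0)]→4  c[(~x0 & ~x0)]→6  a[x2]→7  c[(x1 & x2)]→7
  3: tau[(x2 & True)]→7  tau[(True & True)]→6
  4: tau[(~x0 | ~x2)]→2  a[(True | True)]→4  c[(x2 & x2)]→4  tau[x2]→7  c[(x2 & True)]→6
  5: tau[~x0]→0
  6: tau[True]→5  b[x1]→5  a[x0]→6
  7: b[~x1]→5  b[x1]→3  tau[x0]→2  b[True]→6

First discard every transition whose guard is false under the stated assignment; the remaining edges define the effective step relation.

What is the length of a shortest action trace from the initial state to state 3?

Answer: 2

Trace:
Layered search for 3:
  L0 = {0}
  L1 = {1}
  L2 = {3,6}
depth(3)=2, e.g. a·a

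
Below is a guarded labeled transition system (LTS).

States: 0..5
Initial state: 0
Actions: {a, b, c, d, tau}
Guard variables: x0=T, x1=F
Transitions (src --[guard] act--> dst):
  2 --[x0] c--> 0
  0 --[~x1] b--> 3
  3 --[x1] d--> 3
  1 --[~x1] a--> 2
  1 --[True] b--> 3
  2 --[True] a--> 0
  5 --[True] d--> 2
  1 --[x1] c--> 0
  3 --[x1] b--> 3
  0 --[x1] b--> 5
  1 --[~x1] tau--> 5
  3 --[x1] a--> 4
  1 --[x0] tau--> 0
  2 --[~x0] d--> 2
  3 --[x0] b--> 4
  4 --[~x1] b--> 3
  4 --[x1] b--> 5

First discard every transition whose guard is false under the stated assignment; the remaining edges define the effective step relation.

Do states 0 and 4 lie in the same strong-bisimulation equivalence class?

Refine partition for ~:
  π0 = {{0,1,2,3,4,5}}
  π1 = {{0,3,4},{1},{2},{5}}
Fixed point at round 2; 4 class(es).
0∈{0,3,4}, 4∈{0,3,4}

Answer: BISIMILAR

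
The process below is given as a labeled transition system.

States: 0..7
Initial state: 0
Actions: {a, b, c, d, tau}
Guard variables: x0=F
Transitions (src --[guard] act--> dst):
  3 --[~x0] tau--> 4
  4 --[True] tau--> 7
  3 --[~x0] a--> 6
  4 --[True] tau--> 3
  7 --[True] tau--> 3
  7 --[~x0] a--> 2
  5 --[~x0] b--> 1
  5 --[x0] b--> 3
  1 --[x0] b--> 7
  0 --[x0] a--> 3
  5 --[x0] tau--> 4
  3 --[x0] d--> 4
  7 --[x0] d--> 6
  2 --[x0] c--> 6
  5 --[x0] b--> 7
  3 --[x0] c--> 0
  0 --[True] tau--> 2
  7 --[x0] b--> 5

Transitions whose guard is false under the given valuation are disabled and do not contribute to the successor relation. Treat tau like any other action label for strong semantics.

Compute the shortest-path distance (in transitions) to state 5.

Layered search for 5:
  L0 = {0}
  L1 = {2}
5 never appears.

Answer: UNREACHABLE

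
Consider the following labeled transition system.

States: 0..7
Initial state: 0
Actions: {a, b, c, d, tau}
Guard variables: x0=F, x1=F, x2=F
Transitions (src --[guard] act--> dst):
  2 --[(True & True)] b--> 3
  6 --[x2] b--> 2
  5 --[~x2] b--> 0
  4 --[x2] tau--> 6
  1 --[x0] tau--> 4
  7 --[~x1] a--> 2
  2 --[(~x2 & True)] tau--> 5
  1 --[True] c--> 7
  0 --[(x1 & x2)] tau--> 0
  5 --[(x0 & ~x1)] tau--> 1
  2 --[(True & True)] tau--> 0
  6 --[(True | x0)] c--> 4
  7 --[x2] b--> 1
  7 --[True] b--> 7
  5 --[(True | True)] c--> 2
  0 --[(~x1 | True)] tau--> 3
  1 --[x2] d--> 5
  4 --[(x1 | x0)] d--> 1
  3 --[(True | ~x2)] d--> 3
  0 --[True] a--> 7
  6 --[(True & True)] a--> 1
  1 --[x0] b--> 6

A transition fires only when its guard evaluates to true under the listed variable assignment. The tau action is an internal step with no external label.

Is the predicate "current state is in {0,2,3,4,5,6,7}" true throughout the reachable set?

Inv-set: {0,2,3,4,5,6,7}
Reach set: {0,2,3,5,7}
  0: safe
  2: safe
  3: safe
  5: safe
  7: safe

Answer: INVARIANT HOLDS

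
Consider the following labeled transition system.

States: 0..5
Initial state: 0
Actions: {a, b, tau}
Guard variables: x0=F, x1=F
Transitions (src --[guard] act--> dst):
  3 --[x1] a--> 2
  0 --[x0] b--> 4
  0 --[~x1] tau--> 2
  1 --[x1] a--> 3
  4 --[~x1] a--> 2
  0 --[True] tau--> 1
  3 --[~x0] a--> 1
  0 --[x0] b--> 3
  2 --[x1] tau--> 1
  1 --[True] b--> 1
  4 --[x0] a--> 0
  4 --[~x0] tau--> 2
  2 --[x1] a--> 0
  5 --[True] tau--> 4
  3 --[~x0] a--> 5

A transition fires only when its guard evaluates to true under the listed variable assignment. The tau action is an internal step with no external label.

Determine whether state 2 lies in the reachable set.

After dropping false guards: 8 live edges.
Layer 0: {0}
Layer 1: {1,2}  now seen {0,1,2}
Reach set: {0,1,2}
witness 2: tau

Answer: REACHABLE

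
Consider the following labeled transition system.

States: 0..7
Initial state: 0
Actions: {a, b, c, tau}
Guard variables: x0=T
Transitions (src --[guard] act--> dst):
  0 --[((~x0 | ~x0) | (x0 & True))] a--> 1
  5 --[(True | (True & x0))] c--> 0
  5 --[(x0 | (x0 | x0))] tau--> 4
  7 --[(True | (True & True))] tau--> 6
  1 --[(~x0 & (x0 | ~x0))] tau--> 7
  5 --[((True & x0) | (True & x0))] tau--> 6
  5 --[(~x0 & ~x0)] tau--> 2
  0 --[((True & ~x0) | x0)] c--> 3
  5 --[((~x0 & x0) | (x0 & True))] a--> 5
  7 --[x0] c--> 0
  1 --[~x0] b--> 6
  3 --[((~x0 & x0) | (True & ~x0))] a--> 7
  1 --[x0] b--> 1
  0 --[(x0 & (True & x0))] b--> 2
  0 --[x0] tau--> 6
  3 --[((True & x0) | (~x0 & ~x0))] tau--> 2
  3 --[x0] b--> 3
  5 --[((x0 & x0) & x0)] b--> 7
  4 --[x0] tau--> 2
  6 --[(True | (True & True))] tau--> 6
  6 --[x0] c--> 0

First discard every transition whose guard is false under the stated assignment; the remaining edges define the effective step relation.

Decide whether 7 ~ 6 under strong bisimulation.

Refine partition for ~:
  round 0: {{0,1,2,3,4,5,6,7}}
  round 1: {{0,5},{1},{2},{3},{4},{6,7}}
  round 2: {{0},{1},{2},{3},{4},{5},{6,7}}
stable after 3 split(s): 7 block(s)
7∈{6,7}, 6∈{6,7}

Answer: BISIMILAR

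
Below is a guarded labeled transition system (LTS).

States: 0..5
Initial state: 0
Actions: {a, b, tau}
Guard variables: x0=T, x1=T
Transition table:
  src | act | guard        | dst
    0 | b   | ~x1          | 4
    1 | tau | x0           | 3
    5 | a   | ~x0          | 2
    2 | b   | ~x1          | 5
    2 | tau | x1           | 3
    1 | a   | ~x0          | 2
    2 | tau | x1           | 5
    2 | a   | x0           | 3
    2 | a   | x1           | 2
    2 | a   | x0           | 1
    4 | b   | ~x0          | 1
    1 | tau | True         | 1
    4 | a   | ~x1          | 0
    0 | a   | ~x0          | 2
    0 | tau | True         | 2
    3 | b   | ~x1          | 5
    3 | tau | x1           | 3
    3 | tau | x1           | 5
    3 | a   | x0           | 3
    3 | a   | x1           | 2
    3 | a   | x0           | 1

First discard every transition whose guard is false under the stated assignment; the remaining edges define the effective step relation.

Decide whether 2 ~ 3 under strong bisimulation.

Answer: BISIMILAR

Analysis:
Bisimulation quotient by refinement:
  round 0: {{0,1,2,3,4,5}}
  round 1: {{0,1},{2,3},{4,5}}
  round 2: {{0},{1},{2,3},{4,5}}
Fixed point at round 3; 4 class(es).
2∈{2,3}, 3∈{2,3}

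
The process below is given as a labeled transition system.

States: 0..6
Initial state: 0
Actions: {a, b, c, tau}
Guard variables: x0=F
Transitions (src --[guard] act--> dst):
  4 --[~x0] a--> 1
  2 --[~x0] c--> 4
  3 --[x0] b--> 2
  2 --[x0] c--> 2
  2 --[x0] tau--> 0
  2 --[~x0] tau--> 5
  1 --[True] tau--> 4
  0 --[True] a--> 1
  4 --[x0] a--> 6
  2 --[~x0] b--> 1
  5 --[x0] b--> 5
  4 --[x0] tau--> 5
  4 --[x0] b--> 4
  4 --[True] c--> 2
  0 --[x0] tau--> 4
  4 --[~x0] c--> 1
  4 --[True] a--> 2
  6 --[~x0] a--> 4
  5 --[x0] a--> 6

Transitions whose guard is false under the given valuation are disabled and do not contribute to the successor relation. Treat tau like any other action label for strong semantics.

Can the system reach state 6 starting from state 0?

After dropping false guards: 10 live edges.
depth 0: {0}
depth 1: {1}  total {0,1}
depth 2: {4}  total {0,1,4}
depth 3: {2}  total {0,1,2,4}
depth 4: {5}  total {0,1,2,4,5}
Reach set: {0,1,2,4,5}

Answer: UNREACHABLE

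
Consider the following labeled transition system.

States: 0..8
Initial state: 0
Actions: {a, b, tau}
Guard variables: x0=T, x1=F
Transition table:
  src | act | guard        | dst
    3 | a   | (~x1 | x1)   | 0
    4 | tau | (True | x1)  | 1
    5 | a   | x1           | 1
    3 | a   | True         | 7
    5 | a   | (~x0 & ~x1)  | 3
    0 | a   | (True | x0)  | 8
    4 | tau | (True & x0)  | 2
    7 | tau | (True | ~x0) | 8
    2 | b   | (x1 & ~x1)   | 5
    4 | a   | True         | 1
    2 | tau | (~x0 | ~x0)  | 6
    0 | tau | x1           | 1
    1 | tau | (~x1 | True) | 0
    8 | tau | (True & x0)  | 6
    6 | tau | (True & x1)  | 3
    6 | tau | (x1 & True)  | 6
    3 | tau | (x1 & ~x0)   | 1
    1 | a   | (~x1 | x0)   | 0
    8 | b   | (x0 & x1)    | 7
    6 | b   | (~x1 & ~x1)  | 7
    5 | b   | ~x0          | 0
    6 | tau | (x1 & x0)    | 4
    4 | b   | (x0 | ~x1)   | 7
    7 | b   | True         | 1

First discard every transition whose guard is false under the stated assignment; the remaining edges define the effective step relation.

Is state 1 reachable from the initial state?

Answer: REACHABLE

Trace:
Guard filter leaves 13 enabled edge(s).
Layer 0: {0}
Layer 1: {8}  cumulative {0,8}
Layer 2: {6}  cumulative {0,6,8}
Layer 3: {7}  cumulative {0,6,7,8}
Layer 4: {1}  cumulative {0,1,6,7,8}
Reachable = {0,1,6,7,8}
witness 1: a·tau·b·b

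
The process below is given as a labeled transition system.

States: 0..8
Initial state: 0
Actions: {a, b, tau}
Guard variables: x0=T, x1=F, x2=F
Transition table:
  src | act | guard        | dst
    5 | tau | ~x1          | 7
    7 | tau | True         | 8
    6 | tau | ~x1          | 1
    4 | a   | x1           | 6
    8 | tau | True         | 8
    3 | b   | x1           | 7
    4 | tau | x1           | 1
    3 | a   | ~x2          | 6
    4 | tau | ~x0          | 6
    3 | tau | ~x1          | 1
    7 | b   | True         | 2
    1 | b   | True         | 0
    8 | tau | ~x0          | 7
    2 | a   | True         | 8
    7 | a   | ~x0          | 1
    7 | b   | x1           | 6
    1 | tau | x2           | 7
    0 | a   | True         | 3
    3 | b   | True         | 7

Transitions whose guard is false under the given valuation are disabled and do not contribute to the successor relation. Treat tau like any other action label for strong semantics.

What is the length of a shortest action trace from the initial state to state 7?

Breadth-first toward 7:
  depth 0: {0}
  depth 1: {3}
  depth 2: {1,6,7}
first hit 7 at d=2 via a·b

Answer: 2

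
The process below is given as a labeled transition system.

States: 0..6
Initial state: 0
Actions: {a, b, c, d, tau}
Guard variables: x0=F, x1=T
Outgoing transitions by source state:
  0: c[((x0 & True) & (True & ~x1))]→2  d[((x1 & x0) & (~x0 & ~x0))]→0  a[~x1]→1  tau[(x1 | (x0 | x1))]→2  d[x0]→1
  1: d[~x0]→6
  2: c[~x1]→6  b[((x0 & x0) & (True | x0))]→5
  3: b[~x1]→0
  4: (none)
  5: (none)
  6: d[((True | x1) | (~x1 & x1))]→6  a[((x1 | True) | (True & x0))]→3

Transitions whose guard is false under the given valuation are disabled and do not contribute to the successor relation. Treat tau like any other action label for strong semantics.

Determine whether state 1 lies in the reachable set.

Answer: UNREACHABLE

Trace:
Guard filter leaves 4 enabled edge(s).
L0 = {0}
L1 = {2}  cumulative {0,2}
Reachable = {0,2}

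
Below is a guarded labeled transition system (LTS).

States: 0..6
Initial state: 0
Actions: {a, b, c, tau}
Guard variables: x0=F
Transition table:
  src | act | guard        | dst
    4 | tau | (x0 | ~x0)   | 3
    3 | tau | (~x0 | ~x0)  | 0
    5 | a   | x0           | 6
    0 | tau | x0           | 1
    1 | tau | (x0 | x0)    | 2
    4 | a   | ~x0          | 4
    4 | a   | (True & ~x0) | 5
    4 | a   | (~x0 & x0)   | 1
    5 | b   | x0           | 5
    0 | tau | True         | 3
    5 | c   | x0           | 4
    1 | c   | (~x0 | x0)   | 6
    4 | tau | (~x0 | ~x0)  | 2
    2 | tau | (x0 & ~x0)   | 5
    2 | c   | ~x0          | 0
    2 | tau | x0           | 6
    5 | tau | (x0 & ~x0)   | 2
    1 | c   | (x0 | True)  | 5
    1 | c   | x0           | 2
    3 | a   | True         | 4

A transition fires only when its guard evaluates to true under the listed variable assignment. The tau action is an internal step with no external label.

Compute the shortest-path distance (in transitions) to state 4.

Breadth-first toward 4:
  L0 = {0}
  L1 = {3}
  L2 = {4}
4 enters at depth 2; path tau·a

Answer: 2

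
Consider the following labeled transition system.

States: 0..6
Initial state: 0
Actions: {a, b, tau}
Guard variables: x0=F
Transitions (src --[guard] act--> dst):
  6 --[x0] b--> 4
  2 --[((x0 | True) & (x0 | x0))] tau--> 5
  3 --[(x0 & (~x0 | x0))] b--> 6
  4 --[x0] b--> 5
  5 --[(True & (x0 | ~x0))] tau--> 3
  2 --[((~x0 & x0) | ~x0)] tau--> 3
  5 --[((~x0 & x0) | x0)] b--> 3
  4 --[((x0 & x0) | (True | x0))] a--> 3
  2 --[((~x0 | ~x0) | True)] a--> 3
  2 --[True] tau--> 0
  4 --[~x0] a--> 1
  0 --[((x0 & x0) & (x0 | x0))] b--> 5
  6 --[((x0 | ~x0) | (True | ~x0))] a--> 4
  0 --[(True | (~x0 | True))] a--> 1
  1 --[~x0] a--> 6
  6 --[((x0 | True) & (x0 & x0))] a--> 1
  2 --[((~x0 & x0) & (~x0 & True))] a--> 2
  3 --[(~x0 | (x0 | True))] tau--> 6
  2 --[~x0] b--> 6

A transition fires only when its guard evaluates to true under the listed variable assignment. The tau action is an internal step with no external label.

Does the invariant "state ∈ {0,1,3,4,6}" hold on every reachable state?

Answer: INVARIANT HOLDS

Analysis:
Inv-set: {0,1,3,4,6}
Reach set: {0,1,3,4,6}
  0: safe
  1: safe
  3: safe
  4: safe
  6: safe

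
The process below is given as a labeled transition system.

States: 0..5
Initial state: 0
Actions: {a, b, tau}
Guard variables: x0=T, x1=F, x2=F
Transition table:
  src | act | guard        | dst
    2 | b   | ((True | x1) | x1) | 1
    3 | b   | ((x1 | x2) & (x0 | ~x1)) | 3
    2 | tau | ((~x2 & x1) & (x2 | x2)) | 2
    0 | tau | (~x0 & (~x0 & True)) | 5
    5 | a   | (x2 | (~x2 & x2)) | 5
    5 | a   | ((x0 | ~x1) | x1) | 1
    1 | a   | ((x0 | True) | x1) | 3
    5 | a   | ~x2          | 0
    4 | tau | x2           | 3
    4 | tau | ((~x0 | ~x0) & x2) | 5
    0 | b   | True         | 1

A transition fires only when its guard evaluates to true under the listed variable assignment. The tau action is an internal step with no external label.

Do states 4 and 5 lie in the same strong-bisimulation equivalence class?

Bisimulation quotient by refinement:
  round 0: {{0,1,2,3,4,5}}
  round 1: {{0,2},{1,5},{3,4}}
  round 2: {{0,2},{1},{3,4},{5}}
Fixed point at round 3; 4 class(es).
4∈{3,4}, 5∈{5}

Answer: NOT BISIMILAR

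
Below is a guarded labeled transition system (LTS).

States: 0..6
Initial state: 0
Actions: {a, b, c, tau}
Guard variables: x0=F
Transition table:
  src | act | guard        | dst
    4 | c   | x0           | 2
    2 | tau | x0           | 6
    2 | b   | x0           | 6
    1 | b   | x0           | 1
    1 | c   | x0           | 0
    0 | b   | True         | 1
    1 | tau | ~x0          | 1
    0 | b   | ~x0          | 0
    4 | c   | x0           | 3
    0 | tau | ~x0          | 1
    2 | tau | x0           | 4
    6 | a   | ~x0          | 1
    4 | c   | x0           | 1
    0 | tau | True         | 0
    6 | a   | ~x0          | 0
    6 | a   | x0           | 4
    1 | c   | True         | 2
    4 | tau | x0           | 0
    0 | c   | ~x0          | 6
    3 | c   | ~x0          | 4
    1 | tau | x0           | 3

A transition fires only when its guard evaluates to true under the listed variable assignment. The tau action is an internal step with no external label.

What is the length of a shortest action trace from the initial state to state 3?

BFS to 3:
  Layer 0: {0}
  Layer 1: {1,6}
  Layer 2: {2}
3 never appears.

Answer: UNREACHABLE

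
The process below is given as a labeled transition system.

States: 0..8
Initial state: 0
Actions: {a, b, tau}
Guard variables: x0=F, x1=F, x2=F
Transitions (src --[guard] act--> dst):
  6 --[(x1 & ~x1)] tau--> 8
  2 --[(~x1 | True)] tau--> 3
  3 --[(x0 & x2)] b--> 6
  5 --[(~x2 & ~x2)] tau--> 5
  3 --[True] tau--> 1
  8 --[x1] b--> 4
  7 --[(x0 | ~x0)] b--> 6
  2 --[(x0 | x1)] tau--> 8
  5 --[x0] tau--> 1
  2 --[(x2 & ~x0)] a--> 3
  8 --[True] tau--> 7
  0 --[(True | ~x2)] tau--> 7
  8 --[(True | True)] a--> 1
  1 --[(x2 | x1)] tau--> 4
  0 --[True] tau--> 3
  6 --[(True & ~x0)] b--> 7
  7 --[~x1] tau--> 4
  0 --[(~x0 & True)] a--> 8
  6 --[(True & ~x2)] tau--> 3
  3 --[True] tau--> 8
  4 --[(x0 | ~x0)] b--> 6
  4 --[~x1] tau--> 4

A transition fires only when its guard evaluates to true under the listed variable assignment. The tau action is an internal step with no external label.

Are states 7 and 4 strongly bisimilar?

Answer: BISIMILAR

Analysis:
Refine partition for ~:
  round 0: {{0,1,2,3,4,5,6,7,8}}
  round 1: {{0,8},{1},{2,3,5},{4,6,7}}
  round 2: {{0},{1},{2,5},{3},{4,7},{6},{8}}
  round 3: {{0},{1},{2},{3},{4,7},{5},{6},{8}}
Fixed point at round 4; 8 class(es).
[7]={4,7}  [4]={4,7}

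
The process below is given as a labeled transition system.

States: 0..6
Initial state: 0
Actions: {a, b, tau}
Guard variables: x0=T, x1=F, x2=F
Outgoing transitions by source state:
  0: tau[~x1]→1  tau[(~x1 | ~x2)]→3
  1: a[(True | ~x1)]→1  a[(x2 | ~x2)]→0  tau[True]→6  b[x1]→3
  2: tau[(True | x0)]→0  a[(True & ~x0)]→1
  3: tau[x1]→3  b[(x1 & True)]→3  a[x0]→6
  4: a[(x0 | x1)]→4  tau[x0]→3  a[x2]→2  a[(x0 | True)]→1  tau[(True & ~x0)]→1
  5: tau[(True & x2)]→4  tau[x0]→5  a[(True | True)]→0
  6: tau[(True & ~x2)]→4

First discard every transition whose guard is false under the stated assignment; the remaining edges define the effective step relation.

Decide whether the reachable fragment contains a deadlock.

Answer: DEADLOCK-FREE

Trace:
Reach set: {0,1,3,4,6}
  0: tau→1  tau→3  [2 exit(s)]
  1: a→0  a→1  tau→6  [3 exit(s)]
  3: a→6  [1 exit(s)]
  4: a→1  a→4  tau→3  [3 exit(s)]
  6: tau→4  [1 exit(s)]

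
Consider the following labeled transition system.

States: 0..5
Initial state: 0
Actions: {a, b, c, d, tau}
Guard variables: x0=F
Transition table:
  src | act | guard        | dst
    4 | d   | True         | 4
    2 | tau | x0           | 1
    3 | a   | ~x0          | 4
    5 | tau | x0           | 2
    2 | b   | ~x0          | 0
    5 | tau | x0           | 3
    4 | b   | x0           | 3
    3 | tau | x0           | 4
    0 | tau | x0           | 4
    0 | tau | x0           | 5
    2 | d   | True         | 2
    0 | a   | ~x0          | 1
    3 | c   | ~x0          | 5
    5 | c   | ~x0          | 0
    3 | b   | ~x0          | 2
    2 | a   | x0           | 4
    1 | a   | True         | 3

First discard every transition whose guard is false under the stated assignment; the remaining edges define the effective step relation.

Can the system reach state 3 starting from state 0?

Answer: REACHABLE

Trace:
After dropping false guards: 9 live edges.
Layer 0: {0}
Layer 1: {1}  total {0,1}
Layer 2: {3}  total {0,1,3}
Layer 3: {2,4,5}  total {0,1,2,3,4,5}
Reachable = {0,1,2,3,4,5}
Path to 3: a·a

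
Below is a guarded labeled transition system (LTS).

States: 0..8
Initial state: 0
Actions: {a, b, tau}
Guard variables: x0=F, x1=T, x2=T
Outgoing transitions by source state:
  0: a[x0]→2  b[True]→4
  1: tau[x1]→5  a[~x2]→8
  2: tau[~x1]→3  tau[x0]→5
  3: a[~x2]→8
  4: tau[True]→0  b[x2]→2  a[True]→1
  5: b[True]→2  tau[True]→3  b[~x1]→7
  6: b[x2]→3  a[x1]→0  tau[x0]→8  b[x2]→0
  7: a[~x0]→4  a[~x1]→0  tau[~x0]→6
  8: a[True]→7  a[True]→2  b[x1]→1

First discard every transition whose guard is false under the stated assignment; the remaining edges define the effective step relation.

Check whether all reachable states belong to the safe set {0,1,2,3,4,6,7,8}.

Answer: INVARIANT VIOLATED at state 5

Trace:
Allowed set {0,1,2,3,4,6,7,8}
Reach set: {0,1,2,3,4,5}
  0: ✓
  1: ✓
  2: ✓
  3: ✓
  4: ✓
  5: VIOLATES
reach 5 via b·a·tau — violates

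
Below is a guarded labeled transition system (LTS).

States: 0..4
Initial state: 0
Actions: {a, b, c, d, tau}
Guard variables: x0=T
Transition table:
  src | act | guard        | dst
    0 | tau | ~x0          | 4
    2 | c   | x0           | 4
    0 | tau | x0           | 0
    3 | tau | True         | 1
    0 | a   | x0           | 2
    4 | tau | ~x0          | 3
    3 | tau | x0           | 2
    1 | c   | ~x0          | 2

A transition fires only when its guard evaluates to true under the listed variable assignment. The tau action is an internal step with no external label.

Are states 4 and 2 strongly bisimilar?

Refine partition for ~:
  π0 = {{0,1,2,3,4}}
  π1 = {{0},{1,4},{2},{3}}
4 equivalence class(es) (converged in 2)
4∈{1,4}, 2∈{2}

Answer: NOT BISIMILAR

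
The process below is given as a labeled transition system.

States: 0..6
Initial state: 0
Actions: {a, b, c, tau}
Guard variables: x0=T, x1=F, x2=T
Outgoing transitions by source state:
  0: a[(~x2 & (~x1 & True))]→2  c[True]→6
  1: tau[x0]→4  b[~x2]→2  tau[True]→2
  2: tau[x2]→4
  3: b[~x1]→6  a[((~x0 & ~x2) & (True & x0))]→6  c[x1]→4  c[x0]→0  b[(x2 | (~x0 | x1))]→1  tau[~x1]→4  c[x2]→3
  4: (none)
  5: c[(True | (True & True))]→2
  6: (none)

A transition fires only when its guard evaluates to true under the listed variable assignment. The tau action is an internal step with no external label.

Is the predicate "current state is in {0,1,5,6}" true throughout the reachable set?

Answer: INVARIANT HOLDS

Trace:
Allowed set {0,1,5,6}
R = {0,6}
  0: ✓
  6: ✓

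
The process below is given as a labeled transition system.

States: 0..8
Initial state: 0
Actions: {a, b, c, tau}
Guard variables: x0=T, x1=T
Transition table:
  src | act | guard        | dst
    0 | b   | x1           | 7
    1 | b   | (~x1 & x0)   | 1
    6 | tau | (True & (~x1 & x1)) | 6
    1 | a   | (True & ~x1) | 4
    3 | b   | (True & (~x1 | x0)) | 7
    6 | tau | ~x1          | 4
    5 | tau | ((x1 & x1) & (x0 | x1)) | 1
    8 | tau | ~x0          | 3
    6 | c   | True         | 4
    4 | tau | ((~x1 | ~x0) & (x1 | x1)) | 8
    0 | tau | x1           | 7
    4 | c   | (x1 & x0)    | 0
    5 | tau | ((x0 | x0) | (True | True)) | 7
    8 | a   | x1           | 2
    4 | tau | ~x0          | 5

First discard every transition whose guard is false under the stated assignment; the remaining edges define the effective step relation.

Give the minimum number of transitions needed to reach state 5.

Breadth-first toward 5:
  depth 0: {0}
  depth 1: {7}
5 never appears.

Answer: UNREACHABLE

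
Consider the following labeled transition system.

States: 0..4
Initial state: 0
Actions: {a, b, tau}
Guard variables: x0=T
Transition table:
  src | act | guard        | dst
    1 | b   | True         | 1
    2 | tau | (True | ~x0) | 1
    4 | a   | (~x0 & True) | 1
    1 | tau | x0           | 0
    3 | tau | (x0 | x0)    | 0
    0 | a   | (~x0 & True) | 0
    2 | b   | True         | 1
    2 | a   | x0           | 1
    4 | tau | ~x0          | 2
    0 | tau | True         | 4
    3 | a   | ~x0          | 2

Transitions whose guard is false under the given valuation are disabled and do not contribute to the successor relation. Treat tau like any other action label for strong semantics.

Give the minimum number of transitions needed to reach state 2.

Answer: UNREACHABLE

Working:
Breadth-first toward 2:
  L0 = {0}
  L1 = {4}
2 never appears.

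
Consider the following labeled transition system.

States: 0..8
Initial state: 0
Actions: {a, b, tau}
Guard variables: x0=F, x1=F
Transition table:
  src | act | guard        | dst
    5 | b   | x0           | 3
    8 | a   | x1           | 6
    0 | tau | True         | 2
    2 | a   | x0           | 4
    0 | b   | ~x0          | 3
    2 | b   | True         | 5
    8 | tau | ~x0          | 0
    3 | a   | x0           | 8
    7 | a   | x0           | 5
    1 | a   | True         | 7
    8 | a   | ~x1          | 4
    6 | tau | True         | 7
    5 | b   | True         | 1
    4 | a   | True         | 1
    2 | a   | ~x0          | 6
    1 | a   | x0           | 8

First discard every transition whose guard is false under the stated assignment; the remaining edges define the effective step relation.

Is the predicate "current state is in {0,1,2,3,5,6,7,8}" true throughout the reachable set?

Inv-set: {0,1,2,3,5,6,7,8}
R = {0,1,2,3,5,6,7}
  0: ok
  1: ok
  2: ok
  3: ok
  5: ok
  6: ok
  7: ok

Answer: INVARIANT HOLDS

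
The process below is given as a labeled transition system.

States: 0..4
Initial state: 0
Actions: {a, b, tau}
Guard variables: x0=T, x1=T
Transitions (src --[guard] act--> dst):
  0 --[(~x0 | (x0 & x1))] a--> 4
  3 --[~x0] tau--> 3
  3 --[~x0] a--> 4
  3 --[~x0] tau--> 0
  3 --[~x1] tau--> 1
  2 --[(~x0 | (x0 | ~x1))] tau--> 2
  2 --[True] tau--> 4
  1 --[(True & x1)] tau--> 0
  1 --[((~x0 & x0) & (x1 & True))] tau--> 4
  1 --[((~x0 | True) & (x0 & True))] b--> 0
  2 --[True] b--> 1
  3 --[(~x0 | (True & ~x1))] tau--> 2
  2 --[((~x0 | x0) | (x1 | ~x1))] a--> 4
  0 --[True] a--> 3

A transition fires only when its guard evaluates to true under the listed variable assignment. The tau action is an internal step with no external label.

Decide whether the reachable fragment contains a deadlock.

Answer: DEADLOCK at state 3

Analysis:
Reachable = {0,3,4}
  0: a→3  a→4  [2 exit(s)]
  3: ∅  [STUCK]
  4: ∅  [STUCK]
witness 3: a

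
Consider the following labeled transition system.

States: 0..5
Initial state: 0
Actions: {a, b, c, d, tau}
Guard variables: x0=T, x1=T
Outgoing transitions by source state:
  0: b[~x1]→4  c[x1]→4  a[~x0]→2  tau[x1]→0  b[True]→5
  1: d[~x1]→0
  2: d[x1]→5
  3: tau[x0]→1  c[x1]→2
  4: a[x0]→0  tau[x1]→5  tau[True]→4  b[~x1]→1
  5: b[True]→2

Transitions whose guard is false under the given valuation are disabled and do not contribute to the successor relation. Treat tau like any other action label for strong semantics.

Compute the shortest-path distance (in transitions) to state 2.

Layered search for 2:
  L0 = {0}
  L1 = {4,5}
  L2 = {2}
first hit 2 at d=2 via b·b

Answer: 2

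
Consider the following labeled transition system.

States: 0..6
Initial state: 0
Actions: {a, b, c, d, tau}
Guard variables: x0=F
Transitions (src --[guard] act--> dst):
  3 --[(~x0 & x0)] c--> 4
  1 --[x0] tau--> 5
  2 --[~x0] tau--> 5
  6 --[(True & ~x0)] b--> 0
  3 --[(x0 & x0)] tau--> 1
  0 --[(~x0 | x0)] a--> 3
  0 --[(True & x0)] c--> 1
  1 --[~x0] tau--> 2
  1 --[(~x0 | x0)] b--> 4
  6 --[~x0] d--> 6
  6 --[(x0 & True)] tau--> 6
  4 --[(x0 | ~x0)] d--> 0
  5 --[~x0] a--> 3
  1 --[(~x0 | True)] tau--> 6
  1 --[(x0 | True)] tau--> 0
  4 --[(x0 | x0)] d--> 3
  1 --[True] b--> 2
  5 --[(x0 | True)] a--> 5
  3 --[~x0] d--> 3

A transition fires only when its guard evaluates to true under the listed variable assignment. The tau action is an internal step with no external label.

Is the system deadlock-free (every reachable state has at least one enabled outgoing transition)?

Reachable = {0,3}
  0: a→3  [1 out]
  3: d→3  [1 out]

Answer: DEADLOCK-FREE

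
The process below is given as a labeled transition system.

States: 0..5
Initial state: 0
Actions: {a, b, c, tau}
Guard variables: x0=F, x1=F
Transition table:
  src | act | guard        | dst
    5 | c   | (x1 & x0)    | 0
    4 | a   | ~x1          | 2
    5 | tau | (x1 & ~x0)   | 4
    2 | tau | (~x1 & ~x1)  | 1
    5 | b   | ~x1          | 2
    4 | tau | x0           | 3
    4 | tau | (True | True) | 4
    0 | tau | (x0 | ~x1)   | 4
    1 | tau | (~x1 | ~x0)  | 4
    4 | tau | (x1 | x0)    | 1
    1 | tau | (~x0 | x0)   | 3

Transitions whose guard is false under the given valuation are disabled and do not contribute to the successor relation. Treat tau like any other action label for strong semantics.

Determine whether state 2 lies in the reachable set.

Answer: REACHABLE

Analysis:
Guard filter leaves 7 enabled edge(s).
depth 0: {0}
depth 1: {4}  now seen {0,4}
depth 2: {2}  now seen {0,2,4}
depth 3: {1}  now seen {0,1,2,4}
depth 4: {3}  now seen {0,1,2,3,4}
R = {0,1,2,3,4}
Path to 2: tau·a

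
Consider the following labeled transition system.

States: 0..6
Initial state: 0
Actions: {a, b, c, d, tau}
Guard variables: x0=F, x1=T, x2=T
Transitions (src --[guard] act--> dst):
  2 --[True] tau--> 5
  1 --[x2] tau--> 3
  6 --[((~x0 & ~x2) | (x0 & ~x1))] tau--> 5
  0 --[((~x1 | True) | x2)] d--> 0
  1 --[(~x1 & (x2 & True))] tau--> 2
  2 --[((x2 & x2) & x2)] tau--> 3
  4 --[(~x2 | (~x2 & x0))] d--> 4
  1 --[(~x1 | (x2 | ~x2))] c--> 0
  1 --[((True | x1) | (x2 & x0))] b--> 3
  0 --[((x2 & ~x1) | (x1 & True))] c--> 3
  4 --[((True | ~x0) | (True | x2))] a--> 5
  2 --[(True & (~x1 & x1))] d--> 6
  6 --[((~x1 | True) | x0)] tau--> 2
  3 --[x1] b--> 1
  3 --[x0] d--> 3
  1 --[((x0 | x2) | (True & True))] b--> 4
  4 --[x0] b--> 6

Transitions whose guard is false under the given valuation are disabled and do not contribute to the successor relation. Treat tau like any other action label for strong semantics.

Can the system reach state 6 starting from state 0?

Answer: UNREACHABLE

Working:
After dropping false guards: 11 live edges.
Layer 0: {0}
Layer 1: {3}  now seen {0,3}
Layer 2: {1}  now seen {0,1,3}
Layer 3: {4}  now seen {0,1,3,4}
Layer 4: {5}  now seen {0,1,3,4,5}
Reach set: {0,1,3,4,5}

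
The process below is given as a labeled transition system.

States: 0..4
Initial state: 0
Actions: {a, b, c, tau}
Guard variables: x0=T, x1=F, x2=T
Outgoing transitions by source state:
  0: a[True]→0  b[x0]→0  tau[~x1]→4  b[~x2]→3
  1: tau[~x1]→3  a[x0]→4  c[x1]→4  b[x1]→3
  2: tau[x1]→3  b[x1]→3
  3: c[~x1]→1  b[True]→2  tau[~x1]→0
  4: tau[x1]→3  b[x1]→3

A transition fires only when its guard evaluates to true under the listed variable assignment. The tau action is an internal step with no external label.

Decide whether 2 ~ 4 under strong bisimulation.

Answer: BISIMILAR

Working:
Bisimulation quotient by refinement:
  P[0] = {{0,1,2,3,4}}
  P[1] = {{0},{1},{2,4},{3}}
stable after 2 split(s): 4 block(s)
2∈{2,4}, 4∈{2,4}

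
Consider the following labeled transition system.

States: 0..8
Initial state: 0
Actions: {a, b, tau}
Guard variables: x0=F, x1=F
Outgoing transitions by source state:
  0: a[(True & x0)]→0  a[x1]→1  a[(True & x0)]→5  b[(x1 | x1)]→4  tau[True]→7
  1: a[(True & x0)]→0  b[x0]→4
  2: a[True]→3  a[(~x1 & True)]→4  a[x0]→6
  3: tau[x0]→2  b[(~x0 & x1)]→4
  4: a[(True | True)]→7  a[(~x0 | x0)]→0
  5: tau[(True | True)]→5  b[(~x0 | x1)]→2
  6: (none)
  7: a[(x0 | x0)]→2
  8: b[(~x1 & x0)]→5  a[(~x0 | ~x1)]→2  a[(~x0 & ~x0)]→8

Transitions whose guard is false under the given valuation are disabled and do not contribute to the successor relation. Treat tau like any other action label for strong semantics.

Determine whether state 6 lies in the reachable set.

Guard filter leaves 9 enabled edge(s).
Layer 0: {0}
Layer 1: {7}  total {0,7}
Reach set: {0,7}

Answer: UNREACHABLE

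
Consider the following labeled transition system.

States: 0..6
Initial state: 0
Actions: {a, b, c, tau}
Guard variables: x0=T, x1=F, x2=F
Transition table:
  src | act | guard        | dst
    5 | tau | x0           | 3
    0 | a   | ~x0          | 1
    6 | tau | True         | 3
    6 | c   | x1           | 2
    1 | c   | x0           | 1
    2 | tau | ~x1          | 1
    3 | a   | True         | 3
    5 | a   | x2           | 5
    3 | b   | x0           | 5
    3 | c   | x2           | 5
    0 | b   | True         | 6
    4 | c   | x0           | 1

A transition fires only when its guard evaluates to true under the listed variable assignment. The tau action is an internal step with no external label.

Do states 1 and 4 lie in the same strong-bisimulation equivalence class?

Compute ~ classes (split until stable):
  P[0] = {{0,1,2,3,4,5,6}}
  P[1] = {{0},{1,4},{2,5,6},{3}}
  P[2] = {{0},{1,4},{2},{3},{5,6}}
Fixed point at round 3; 5 class(es).
[1]={1,4}  [4]={1,4}

Answer: BISIMILAR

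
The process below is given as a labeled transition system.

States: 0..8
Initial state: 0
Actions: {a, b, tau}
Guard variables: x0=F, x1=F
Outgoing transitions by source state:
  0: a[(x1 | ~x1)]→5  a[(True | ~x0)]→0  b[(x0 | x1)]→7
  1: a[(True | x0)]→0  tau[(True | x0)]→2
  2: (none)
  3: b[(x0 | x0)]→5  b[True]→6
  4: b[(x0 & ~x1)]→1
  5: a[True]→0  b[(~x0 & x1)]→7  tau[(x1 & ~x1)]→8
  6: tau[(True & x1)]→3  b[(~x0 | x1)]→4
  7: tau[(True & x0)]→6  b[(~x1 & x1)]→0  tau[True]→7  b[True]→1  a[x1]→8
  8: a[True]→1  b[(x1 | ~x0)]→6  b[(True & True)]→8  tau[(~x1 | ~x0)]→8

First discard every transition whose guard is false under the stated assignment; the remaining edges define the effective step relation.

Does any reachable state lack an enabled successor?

Reach set: {0,5}
  0: a→0  a→5  [2 out]
  5: a→0  [1 out]

Answer: DEADLOCK-FREE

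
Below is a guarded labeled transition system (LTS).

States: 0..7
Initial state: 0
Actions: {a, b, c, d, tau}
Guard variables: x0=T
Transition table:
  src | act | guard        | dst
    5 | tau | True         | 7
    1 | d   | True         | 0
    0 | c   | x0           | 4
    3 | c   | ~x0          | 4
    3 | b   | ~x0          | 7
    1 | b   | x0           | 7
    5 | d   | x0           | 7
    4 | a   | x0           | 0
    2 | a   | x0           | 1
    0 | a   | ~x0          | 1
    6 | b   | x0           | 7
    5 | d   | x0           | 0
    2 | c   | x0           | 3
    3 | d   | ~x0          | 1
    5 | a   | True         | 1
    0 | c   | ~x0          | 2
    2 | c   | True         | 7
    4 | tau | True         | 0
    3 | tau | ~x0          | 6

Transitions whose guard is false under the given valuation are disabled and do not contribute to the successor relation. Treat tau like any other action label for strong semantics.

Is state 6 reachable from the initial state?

Answer: UNREACHABLE

Trace:
Guard filter leaves 13 enabled edge(s).
L0 = {0}
L1 = {4}  total {0,4}
R = {0,4}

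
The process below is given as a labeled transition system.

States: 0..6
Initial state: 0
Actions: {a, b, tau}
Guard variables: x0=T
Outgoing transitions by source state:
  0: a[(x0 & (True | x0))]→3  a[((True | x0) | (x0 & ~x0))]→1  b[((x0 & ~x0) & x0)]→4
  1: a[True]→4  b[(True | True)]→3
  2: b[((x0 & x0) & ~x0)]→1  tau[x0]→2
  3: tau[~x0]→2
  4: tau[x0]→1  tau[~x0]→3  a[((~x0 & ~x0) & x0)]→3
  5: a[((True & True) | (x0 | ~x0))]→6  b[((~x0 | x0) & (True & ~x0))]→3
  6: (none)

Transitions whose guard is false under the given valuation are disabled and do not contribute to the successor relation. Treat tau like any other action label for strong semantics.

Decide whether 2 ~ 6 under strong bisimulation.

Answer: NOT BISIMILAR

Analysis:
Compute ~ classes (split until stable):
  P[0] = {{0,1,2,3,4,5,6}}
  P[1] = {{0,5},{1},{2,4},{3,6}}
  P[2] = {{0},{1},{2},{3,6},{4},{5}}
6 equivalence class(es) (converged in 3)
2∈{2}, 6∈{3,6}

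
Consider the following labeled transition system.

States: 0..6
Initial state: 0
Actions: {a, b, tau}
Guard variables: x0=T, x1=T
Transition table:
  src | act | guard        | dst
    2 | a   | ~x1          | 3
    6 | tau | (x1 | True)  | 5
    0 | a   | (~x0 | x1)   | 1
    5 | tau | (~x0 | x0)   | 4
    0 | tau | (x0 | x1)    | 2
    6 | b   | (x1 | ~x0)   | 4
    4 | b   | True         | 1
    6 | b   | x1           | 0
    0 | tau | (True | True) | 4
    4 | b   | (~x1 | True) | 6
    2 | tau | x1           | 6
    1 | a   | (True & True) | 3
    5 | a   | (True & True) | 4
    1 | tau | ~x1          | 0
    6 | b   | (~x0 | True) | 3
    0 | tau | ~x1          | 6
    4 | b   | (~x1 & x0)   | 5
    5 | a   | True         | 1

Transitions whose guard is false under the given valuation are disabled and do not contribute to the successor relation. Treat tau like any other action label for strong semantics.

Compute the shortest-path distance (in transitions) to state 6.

Answer: 2

Working:
Breadth-first toward 6:
  depth 0: {0}
  depth 1: {1,2,4}
  depth 2: {3,6}
first hit 6 at d=2 via tau·tau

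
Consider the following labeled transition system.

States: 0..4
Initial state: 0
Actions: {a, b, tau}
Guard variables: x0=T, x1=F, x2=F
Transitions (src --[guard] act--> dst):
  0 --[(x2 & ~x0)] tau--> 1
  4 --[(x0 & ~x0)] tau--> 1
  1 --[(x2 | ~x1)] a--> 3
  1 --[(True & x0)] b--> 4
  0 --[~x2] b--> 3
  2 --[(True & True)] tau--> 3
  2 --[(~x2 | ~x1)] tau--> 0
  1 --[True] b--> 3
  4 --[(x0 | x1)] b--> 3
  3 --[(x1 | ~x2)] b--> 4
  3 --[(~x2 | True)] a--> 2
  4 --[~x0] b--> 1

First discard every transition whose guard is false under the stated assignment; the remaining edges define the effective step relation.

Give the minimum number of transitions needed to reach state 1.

BFS to 1:
  Layer 0: {0}
  Layer 1: {3}
  Layer 2: {2,4}
1 never appears.

Answer: UNREACHABLE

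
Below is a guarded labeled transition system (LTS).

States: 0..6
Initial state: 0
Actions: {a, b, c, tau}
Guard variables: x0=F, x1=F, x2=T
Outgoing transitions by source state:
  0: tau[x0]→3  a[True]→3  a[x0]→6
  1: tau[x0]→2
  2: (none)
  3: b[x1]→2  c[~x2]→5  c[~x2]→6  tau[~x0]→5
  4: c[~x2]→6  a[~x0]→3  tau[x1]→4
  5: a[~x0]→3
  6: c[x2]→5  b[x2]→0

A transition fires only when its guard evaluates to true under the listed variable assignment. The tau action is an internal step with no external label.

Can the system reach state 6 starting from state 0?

Guard filter leaves 6 enabled edge(s).
Layer 0: {0}
Layer 1: {3}  cumulative {0,3}
Layer 2: {5}  cumulative {0,3,5}
Reachable = {0,3,5}

Answer: UNREACHABLE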